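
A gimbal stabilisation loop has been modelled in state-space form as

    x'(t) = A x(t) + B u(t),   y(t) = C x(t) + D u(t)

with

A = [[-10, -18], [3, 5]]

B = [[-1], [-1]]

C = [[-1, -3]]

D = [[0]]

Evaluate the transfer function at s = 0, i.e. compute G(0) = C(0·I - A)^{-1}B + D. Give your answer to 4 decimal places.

4.0000

G(0) = C(-A)^{-1}B + D = -C A^{-1} B + D.
det A = 4, so A^{-1} = (1/4)·adj(A) = [[5/4, 9/2], [-3/4, -5/2]]
A^{-1} B = [-23/4, 13/4]^T
C A^{-1} B = -4
G(0) = D - C A^{-1} B = 0 - (-4) = 4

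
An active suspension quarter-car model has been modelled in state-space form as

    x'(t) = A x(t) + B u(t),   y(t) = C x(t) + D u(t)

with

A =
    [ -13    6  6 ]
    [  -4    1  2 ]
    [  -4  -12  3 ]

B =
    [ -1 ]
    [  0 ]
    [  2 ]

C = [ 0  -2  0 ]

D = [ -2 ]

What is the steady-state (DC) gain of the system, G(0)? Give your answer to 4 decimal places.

-2.0000

G(0) = C(-A)^{-1}B + D = -C A^{-1} B + D.
det A = -15, so A^{-1} = (1/-15)·adj(A) = [[-9/5, 6, -2/5], [-4/15, 1, -2/15], [-52/15, 12, -11/15]]
A^{-1} B = [1, 0, 2]^T
C A^{-1} B = 0
G(0) = D - C A^{-1} B = -2 - (0) = -2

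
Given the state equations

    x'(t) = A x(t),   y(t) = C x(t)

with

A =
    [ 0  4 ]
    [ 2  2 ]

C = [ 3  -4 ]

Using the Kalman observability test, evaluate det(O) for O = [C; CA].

-20

CA = [[-8, 4]]
Observability matrix O = [C; CA] = [[3, -4], [-8, 4]]
det(O) = 3·4 - (-4)·(-8) = 12 - 32 = -20
Since det(O) ≠ 0, rank(O) = 2 and the system is completely observable.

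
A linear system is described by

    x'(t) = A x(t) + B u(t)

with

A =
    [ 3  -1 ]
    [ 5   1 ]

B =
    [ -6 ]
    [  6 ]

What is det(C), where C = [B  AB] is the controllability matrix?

AB = [[-24], [-24]]
Controllability matrix C = [B  AB] = [[-6, -24], [6, -24]]
det(C) = (-6)·(-24) - (-24)·6 = 144 - (-144) = 288
Since det(C) ≠ 0, rank(C) = 2 and the system is completely controllable.

288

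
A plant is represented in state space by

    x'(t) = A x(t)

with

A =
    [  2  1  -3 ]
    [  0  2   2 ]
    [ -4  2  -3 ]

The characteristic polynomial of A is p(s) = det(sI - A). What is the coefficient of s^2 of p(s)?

Expand det(sI - A) for the 3×3 matrix.
p(s) = s^3 - s^2 - 24s + 52.
(Check: constant term = det(-A) = (-1)^3 det A = 52; coefficient of s^2 = -tr A = -1.)
The coefficient of s^2 is -1.

-1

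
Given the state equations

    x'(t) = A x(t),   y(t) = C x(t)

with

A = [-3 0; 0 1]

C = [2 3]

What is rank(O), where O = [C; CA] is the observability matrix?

CA = [[-6, 3]]
Observability matrix O = [C; CA] = [[2, 3], [-6, 3]]
det(O) = 2·3 - 3·(-6) = 6 - (-18) = 24 ≠ 0, so rank(O) = 2.
rank(O) = 2 = n, so the pair (A, C) is completely observable.

2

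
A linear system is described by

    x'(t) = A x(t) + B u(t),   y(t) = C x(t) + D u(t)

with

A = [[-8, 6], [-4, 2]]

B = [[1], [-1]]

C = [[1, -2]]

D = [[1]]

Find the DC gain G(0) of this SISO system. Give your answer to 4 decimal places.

G(0) = C(-A)^{-1}B + D = -C A^{-1} B + D.
det A = 8, so A^{-1} = (1/8)·adj(A) = [[1/4, -3/4], [1/2, -1]]
A^{-1} B = [1, 3/2]^T
C A^{-1} B = -2
G(0) = D - C A^{-1} B = 1 - (-2) = 3

3.0000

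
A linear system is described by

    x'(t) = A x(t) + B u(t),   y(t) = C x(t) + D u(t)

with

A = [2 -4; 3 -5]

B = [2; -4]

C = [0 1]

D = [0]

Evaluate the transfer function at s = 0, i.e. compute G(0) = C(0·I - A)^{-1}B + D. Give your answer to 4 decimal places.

G(0) = C(-A)^{-1}B + D = -C A^{-1} B + D.
det A = 2, so A^{-1} = (1/2)·adj(A) = [[-5/2, 2], [-3/2, 1]]
A^{-1} B = [-13, -7]^T
C A^{-1} B = -7
G(0) = D - C A^{-1} B = 0 - (-7) = 7

7.0000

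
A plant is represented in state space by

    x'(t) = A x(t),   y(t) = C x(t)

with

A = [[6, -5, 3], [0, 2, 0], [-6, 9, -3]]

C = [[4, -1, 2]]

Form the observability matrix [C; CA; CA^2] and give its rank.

CA = [[12, -4, 6]]
CA^2 = [[36, -14, 18]]
Observability matrix O = [C; CA; CA^2] = [[4, -1, 2], [12, -4, 6], [36, -14, 18]]
The columns c1, c2, c3 of O are linearly dependent: -c1 + 2·c3 = 0 (check each entry), so rank(O) ≤ 2.
The 2×2 minor from rows 1, 2, columns 1, 2 is 4·(-4) - (-1)·12 = -16 - (-12) = -4 ≠ 0, so rank(O) = 2.
rank(O) = 2 < n = 3, so the pair (A, C) is not completely observable.

2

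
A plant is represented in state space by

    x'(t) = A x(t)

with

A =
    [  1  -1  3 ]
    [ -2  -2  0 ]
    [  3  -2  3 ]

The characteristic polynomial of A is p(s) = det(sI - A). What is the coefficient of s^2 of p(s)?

-2

Expand det(sI - A) for the 3×3 matrix.
p(s) = s^3 - 2s^2 - 16s - 18.
(Check: constant term = det(-A) = (-1)^3 det A = -18; coefficient of s^2 = -tr A = -2.)
The coefficient of s^2 is -2.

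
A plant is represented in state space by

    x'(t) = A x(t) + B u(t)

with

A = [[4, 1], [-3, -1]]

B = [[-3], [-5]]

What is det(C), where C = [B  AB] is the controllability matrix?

-127

AB = [[-17], [14]]
Controllability matrix C = [B  AB] = [[-3, -17], [-5, 14]]
det(C) = (-3)·14 - (-17)·(-5) = -42 - 85 = -127
Since det(C) ≠ 0, rank(C) = 2 and the system is completely controllable.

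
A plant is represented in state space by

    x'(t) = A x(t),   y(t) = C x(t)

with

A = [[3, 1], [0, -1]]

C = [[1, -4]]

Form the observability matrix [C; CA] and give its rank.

2

CA = [[3, 5]]
Observability matrix O = [C; CA] = [[1, -4], [3, 5]]
det(O) = 1·5 - (-4)·3 = 5 - (-12) = 17 ≠ 0, so rank(O) = 2.
rank(O) = 2 = n, so the pair (A, C) is completely observable.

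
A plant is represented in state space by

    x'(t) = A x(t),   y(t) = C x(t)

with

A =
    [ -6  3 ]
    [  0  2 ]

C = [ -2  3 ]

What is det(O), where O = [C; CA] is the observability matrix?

CA = [[12, 0]]
Observability matrix O = [C; CA] = [[-2, 3], [12, 0]]
det(O) = (-2)·0 - 3·12 = 0 - 36 = -36
Since det(O) ≠ 0, rank(O) = 2 and the system is completely observable.

-36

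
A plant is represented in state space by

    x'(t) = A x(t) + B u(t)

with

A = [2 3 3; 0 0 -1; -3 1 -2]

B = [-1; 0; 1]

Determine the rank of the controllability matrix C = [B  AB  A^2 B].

AB = [[1], [-1], [1]]
A^2B = [[2], [-1], [-6]]
Controllability matrix C = [B  AB  A^2B] = [[-1, 1, 2], [0, -1, -1], [1, 1, -6]]
det(C) = (-1)·((-1)·(-6) - (-1)·1) - 1·(0·(-6) - (-1)·1) + 2·(0·1 - (-1)·1) = (-1)·7 - 1·1 + 2·1 = -6 ≠ 0, so rank(C) = 3.
rank(C) = 3 = n, so the pair (A, B) is completely controllable.

3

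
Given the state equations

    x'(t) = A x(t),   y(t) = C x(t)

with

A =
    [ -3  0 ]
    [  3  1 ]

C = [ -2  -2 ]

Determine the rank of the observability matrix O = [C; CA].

CA = [[0, -2]]
Observability matrix O = [C; CA] = [[-2, -2], [0, -2]]
det(O) = (-2)·(-2) - (-2)·0 = 4 - 0 = 4 ≠ 0, so rank(O) = 2.
rank(O) = 2 = n, so the pair (A, C) is completely observable.

2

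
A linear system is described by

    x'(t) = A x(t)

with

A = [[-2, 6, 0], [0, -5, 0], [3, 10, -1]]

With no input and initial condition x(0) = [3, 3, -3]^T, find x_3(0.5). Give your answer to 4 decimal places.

det(sI - A) = s^3 - (tr A)s^2 + (M11 + M22 + M33)s - det A, where Mii is the 2×2 principal minor of A obtained by deleting row i and column i.
tr A = (-2) + (-5) + (-1) = -8; M11 = (-5)·(-1) - 0·10 = 5 - 0 = 5; M22 = (-2)·(-1) - 0·3 = 2 - 0 = 2; M33 = (-2)·(-5) - 6·0 = 10 - 0 = 10; sum of minors = 17.
det A = (-2)·((-5)·(-1) - 0·10) - 6·(0·(-1) - 0·3) + 0·(0·10 - (-5)·3) = (-2)·5 - 6·0 + 0·15 = -10.
So p(s) = det(sI - A) = s^3 + 8s^2 + 17s + 10.
Rational-root test: any integer root divides 10. Testing small divisors, s = -1 works: p(-1) = -1 + 8 + (-17) + 10 = 0, so (s + 1) is a factor.
Dividing, p(s) = (s + 1)(s^2 + 7s + 10).
Factor s^2 + 7s + 10: two numbers with sum -7 and product 10 are -2 and -5, so s^2 + 7s + 10 = (s + 2)(s + 5).
Hence p(s) = (s + 1) (s + 2) (s + 5), with roots -5, -2, -1.
The eigenvalues -5, -2, -1 are distinct and real, so A is diagonalisable and x(t) = e^{At} x(0) = V diag(e^{λ_i t}) V^{-1} x(0), where the columns of V are the eigenvectors.
λ = -5: A - (-5)I = [[3, 6, 0], [0, 0, 0], [3, 10, 4]]. v must be orthogonal to every row; (row 1) × (row 3) = [24, -12, 12], so take v_1 = [-2, 1, -1]^T.
λ = -2: A - (-2)I = [[0, 6, 0], [0, -3, 0], [3, 10, 1]]. v must be orthogonal to every row; (row 1) × (row 3) = [6, 0, -18], so take v_2 = [1, 0, -3]^T.
λ = -1: A - (-1)I = [[-1, 6, 0], [0, -4, 0], [3, 10, 0]]. v must be orthogonal to every row; (row 1) × (row 2) = [0, 0, 4], so take v_3 = [0, 0, 1]^T.
V = [v_1 v_2 v_3] = [[-2, 1, 0], [1, 0, 0], [-1, -3, 1]] has det V = -1, so V^{-1} = adj(V)/det V = [[0, 1, 0], [1, 2, 0], [3, 7, 1]].
Modal coordinates z(0) = V^{-1} x(0): 0·3 + 1·3 + 0·(-3) = 3; 1·3 + 2·3 + 0·(-3) = 9; 3·3 + 7·3 + 1·(-3) = 27; so z(0) = [3, 9, 27]^T.
x_3(t) = Σ_i (v_i)_3 · z_i(0) · e^{λ_i t} (row 3 of V times the modal terms).
x_3(0.5) = (-1)·3·e^{-5·0.5} + (-3)·9·e^{-2·0.5} + 1·27·e^{-1·0.5} = (-3)·0.082085 + (-27)·0.367879 + 27·0.606531 = 6.1973.

6.1973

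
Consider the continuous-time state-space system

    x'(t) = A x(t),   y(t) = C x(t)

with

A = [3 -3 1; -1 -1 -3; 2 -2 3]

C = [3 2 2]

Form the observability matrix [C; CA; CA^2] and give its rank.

3

CA = [[11, -15, 3]]
CA^2 = [[54, -24, 65]]
Observability matrix O = [C; CA; CA^2] = [[3, 2, 2], [11, -15, 3], [54, -24, 65]]
det(O) = 3·((-15)·65 - 3·(-24)) - 2·(11·65 - 3·54) + 2·(11·(-24) - (-15)·54) = 3·(-903) - 2·553 + 2·546 = -2723 ≠ 0, so rank(O) = 3.
rank(O) = 3 = n, so the pair (A, C) is completely observable.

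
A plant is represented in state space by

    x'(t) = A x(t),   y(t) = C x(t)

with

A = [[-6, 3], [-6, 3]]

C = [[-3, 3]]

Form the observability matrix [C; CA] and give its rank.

CA = [[0, 0]]
Observability matrix O = [C; CA] = [[-3, 3], [0, 0]]
Every row of O is a scalar multiple of row 1 = [-3, 3] (multipliers 1, 0), so the rows span a one-dimensional space.
O ≠ 0, hence rank(O) = 1.
rank(O) = 1 < n = 2, so the pair (A, C) is not completely observable.

1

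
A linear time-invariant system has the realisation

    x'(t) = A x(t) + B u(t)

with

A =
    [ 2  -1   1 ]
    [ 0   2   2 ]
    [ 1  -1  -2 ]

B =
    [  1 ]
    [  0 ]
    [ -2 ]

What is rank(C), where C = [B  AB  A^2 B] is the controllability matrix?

3

AB = [[0], [-4], [5]]
A^2B = [[9], [2], [-6]]
Controllability matrix C = [B  AB  A^2B] = [[1, 0, 9], [0, -4, 2], [-2, 5, -6]]
det(C) = 1·((-4)·(-6) - 2·5) - 0·(0·(-6) - 2·(-2)) + 9·(0·5 - (-4)·(-2)) = 1·14 - 0·4 + 9·(-8) = -58 ≠ 0, so rank(C) = 3.
rank(C) = 3 = n, so the pair (A, B) is completely controllable.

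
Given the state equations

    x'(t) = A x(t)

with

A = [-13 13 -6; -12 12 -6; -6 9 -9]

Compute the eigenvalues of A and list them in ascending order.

-6, -3, -1

det(sI - A) = s^3 - (tr A)s^2 + (M11 + M22 + M33)s - det A, where Mii is the 2×2 principal minor of A obtained by deleting row i and column i.
tr A = (-13) + 12 + (-9) = -10; M11 = 12·(-9) - (-6)·9 = -108 - (-54) = -54; M22 = (-13)·(-9) - (-6)·(-6) = 117 - 36 = 81; M33 = (-13)·12 - 13·(-12) = -156 - (-156) = 0; sum of minors = 27.
det A = (-13)·(12·(-9) - (-6)·9) - 13·((-12)·(-9) - (-6)·(-6)) + (-6)·((-12)·9 - 12·(-6)) = (-13)·(-54) - 13·72 + (-6)·(-36) = -18.
So p(s) = det(sI - A) = s^3 + 10s^2 + 27s + 18.
Rational-root test: any integer root divides 18. Testing small divisors, s = -1 works: p(-1) = -1 + 10 + (-27) + 18 = 0, so (s + 1) is a factor.
Dividing, p(s) = (s + 1)(s^2 + 9s + 18).
Factor s^2 + 9s + 18: two numbers with sum -9 and product 18 are -3 and -6, so s^2 + 9s + 18 = (s + 3)(s + 6).
Hence p(s) = (s + 1) (s + 3) (s + 6), with roots -6, -3, -1.
All eigenvalues have negative real part, so the system is asymptotically stable.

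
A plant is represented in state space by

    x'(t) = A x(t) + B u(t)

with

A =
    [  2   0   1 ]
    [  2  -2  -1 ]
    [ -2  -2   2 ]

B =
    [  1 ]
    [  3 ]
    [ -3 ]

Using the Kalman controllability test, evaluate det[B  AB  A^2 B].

AB = [[-1], [-1], [-14]]
A^2B = [[-16], [14], [-24]]
Controllability matrix C = [B  AB  A^2B] = [[1, -1, -16], [3, -1, 14], [-3, -14, -24]]
Expanding along the first row, det(C) = 1·((-1)·(-24) - 14·(-14)) - (-1)·(3·(-24) - 14·(-3)) + (-16)·(3·(-14) - (-1)·(-3)) = 1·220 - (-1)·(-30) + (-16)·(-45) = 910
Since det(C) ≠ 0, rank(C) = 3 and the system is completely controllable.

910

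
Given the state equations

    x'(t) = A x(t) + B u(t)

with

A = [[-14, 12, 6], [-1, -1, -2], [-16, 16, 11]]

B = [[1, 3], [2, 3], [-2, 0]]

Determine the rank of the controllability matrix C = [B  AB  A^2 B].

2

AB = [[-2, -6], [1, -6], [-6, 0]]
A^2B = [[4, 12], [13, 12], [-18, 0]]
Controllability matrix C = [B  AB  A^2B] = [[1, 3, -2, -6, 4, 12], [2, 3, 1, -6, 13, 12], [-2, 0, -6, 0, -18, 0]]
The rows r1, r2, r3 of C are linearly dependent: -2·r1 + 2·r2 + r3 = 0 (check each entry), so rank(C) ≤ 2.
The 2×2 minor from rows 1, 2, columns 1, 2 is 1·3 - 3·2 = 3 - 6 = -3 ≠ 0, so rank(C) = 2.
rank(C) = 2 < n = 3, so the pair (A, B) is not completely controllable.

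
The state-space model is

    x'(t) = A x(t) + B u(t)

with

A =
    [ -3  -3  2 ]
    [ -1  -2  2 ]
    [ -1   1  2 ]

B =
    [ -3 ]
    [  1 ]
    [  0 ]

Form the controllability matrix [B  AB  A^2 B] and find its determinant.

-79

AB = [[6], [1], [4]]
A^2B = [[-13], [0], [3]]
Controllability matrix C = [B  AB  A^2B] = [[-3, 6, -13], [1, 1, 0], [0, 4, 3]]
Expanding along the first row, det(C) = (-3)·(1·3 - 0·4) - 6·(1·3 - 0·0) + (-13)·(1·4 - 1·0) = (-3)·3 - 6·3 + (-13)·4 = -79
Since det(C) ≠ 0, rank(C) = 3 and the system is completely controllable.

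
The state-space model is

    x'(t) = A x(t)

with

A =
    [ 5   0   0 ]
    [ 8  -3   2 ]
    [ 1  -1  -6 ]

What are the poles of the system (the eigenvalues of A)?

det(sI - A) = s^3 - (tr A)s^2 + (M11 + M22 + M33)s - det A, where Mii is the 2×2 principal minor of A obtained by deleting row i and column i.
tr A = 5 + (-3) + (-6) = -4; M11 = (-3)·(-6) - 2·(-1) = 18 - (-2) = 20; M22 = 5·(-6) - 0·1 = -30 - 0 = -30; M33 = 5·(-3) - 0·8 = -15 - 0 = -15; sum of minors = -25.
det A = 5·((-3)·(-6) - 2·(-1)) - 0·(8·(-6) - 2·1) + 0·(8·(-1) - (-3)·1) = 5·20 - 0·(-50) + 0·(-5) = 100.
So p(s) = det(sI - A) = s^3 + 4s^2 - 25s - 100.
Rational-root test: any integer root divides -100. Testing small divisors, s = -4 works: p(-4) = -64 + 64 + 100 + (-100) = 0, so (s + 4) is a factor.
Dividing, p(s) = (s + 4)(s^2 - 25).
Factor s^2 - 25: two numbers with sum 0 and product -25 are 5 and -5, so s^2 - 25 = (s - 5)(s + 5).
Hence p(s) = (s - 5) (s + 4) (s + 5), with roots -5, -4, 5.
At least one eigenvalue has non-negative real part, so the system is not asymptotically stable.

-5, -4, 5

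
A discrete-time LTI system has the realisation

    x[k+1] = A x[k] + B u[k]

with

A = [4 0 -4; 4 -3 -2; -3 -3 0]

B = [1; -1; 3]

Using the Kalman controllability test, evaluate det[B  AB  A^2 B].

789

AB = [[-8], [1], [0]]
A^2B = [[-32], [-35], [21]]
Controllability matrix C = [B  AB  A^2B] = [[1, -8, -32], [-1, 1, -35], [3, 0, 21]]
Expanding along the first row, det(C) = 1·(1·21 - (-35)·0) - (-8)·((-1)·21 - (-35)·3) + (-32)·((-1)·0 - 1·3) = 1·21 - (-8)·84 + (-32)·(-3) = 789
Since det(C) ≠ 0, rank(C) = 3 and the system is completely controllable.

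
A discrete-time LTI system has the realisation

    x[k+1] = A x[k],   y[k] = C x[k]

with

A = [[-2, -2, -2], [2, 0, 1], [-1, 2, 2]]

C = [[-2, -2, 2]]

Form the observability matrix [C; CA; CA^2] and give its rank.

3

CA = [[-2, 8, 6]]
CA^2 = [[14, 16, 24]]
Observability matrix O = [C; CA; CA^2] = [[-2, -2, 2], [-2, 8, 6], [14, 16, 24]]
det(O) = (-2)·(8·24 - 6·16) - (-2)·((-2)·24 - 6·14) + 2·((-2)·16 - 8·14) = (-2)·96 - (-2)·(-132) + 2·(-144) = -744 ≠ 0, so rank(O) = 3.
rank(O) = 3 = n, so the pair (A, C) is completely observable.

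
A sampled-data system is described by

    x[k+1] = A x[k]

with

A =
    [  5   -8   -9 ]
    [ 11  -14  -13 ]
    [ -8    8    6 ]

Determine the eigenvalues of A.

det(zI - A) = z^3 - (tr A)z^2 + (M11 + M22 + M33)z - det A, where Mii is the 2×2 principal minor of A obtained by deleting row i and column i.
tr A = 5 + (-14) + 6 = -3; M11 = (-14)·6 - (-13)·8 = -84 - (-104) = 20; M22 = 5·6 - (-9)·(-8) = 30 - 72 = -42; M33 = 5·(-14) - (-8)·11 = -70 - (-88) = 18; sum of minors = -4.
det A = 5·((-14)·6 - (-13)·8) - (-8)·(11·6 - (-13)·(-8)) + (-9)·(11·8 - (-14)·(-8)) = 5·20 - (-8)·(-38) + (-9)·(-24) = 12.
So p(z) = det(zI - A) = z^3 + 3z^2 - 4z - 12.
Rational-root test: any integer root divides -12. Testing small divisors, z = -2 works: p(-2) = -8 + 12 + 8 + (-12) = 0, so (z + 2) is a factor.
Dividing, p(z) = (z + 2)(z^2 + z - 6).
Factor z^2 + z - 6: two numbers with sum -1 and product -6 are 2 and -3, so z^2 + z - 6 = (z - 2)(z + 3).
Hence p(z) = (z - 2) (z + 2) (z + 3), with roots -3, -2, 2.

-3, -2, 2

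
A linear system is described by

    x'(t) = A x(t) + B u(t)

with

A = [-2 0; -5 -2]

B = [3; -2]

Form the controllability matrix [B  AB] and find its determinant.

-45

AB = [[-6], [-11]]
Controllability matrix C = [B  AB] = [[3, -6], [-2, -11]]
det(C) = 3·(-11) - (-6)·(-2) = -33 - 12 = -45
Since det(C) ≠ 0, rank(C) = 2 and the system is completely controllable.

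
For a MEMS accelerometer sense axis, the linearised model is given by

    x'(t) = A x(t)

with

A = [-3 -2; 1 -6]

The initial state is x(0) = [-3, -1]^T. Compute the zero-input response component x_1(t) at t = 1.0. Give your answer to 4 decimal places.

-0.0665

det(sI - A) = s^2 - (tr A)s + det A, with tr A = (-3) + (-6) = -9 and det A = (-3)·(-6) - (-2)·1 = 18 - (-2) = 20.
So p(s) = det(sI - A) = s^2 + 9s + 20.
Factor s^2 + 9s + 20: two numbers with sum -9 and product 20 are -4 and -5, so s^2 + 9s + 20 = (s + 4)(s + 5).
Hence p(s) = (s + 4) (s + 5), with roots -5, -4.
The eigenvalues -5, -4 are distinct and real, so A is diagonalisable and x(t) = e^{At} x(0) = V diag(e^{λ_i t}) V^{-1} x(0), where the columns of V are the eigenvectors.
λ = -5: A - (-5)I = [[2, -2], [1, -1]]. Row 1 gives 2·v1 + (-2)·v2 = 0, so take v_1 = [-1, -1]^T.
λ = -4: A - (-4)I = [[1, -2], [1, -2]]. Row 1 gives 1·v1 + (-2)·v2 = 0, so take v_2 = [2, 1]^T.
V = [v_1 v_2] = [[-1, 2], [-1, 1]] has det V = 1, so V^{-1} = adj(V)/det V = [[1, -2], [1, -1]].
Modal coordinates z(0) = V^{-1} x(0): 1·(-3) + (-2)·(-1) = -1; 1·(-3) + (-1)·(-1) = -2; so z(0) = [-1, -2]^T.
x_1(t) = Σ_i (v_i)_1 · z_i(0) · e^{λ_i t} (row 1 of V times the modal terms).
x_1(1.0) = (-1)·(-1)·e^{-5·1.0} + 2·(-2)·e^{-4·1.0} = 1·0.006738 + (-4)·0.018316 = -0.0665.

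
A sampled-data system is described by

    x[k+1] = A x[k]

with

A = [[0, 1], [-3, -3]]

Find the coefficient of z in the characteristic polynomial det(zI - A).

3

For a 2×2 matrix, det(zI - A) = z^2 - (tr A)z + det A.
tr A = -3, det A = 3.
So p(z) = z^2 + 3z + 3.
The coefficient of z is 3.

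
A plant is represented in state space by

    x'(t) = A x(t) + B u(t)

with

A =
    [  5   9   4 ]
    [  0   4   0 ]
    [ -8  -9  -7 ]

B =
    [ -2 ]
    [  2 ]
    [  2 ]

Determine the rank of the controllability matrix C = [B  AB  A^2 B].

AB = [[16], [8], [-16]]
A^2B = [[88], [32], [-88]]
Controllability matrix C = [B  AB  A^2B] = [[-2, 16, 88], [2, 8, 32], [2, -16, -88]]
The rows r1, r2, r3 of C are linearly dependent: r1 + r3 = 0 (check each entry), so rank(C) ≤ 2.
The 2×2 minor from rows 1, 2, columns 1, 2 is (-2)·8 - 16·2 = -16 - 32 = -48 ≠ 0, so rank(C) = 2.
rank(C) = 2 < n = 3, so the pair (A, B) is not completely controllable.

2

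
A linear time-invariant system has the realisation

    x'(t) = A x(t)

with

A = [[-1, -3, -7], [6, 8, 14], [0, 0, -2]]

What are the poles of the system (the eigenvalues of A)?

det(sI - A) = s^3 - (tr A)s^2 + (M11 + M22 + M33)s - det A, where Mii is the 2×2 principal minor of A obtained by deleting row i and column i.
tr A = (-1) + 8 + (-2) = 5; M11 = 8·(-2) - 14·0 = -16 - 0 = -16; M22 = (-1)·(-2) - (-7)·0 = 2 - 0 = 2; M33 = (-1)·8 - (-3)·6 = -8 - (-18) = 10; sum of minors = -4.
det A = (-1)·(8·(-2) - 14·0) - (-3)·(6·(-2) - 14·0) + (-7)·(6·0 - 8·0) = (-1)·(-16) - (-3)·(-12) + (-7)·0 = -20.
So p(s) = det(sI - A) = s^3 - 5s^2 - 4s + 20.
Rational-root test: any integer root divides 20. Testing small divisors, s = -2 works: p(-2) = -8 + (-20) + 8 + 20 = 0, so (s + 2) is a factor.
Dividing, p(s) = (s + 2)(s^2 - 7s + 10).
Factor s^2 - 7s + 10: two numbers with sum 7 and product 10 are 5 and 2, so s^2 - 7s + 10 = (s - 5)(s - 2).
Hence p(s) = (s - 5) (s - 2) (s + 2), with roots -2, 2, 5.
At least one eigenvalue has non-negative real part, so the system is not asymptotically stable.

-2, 2, 5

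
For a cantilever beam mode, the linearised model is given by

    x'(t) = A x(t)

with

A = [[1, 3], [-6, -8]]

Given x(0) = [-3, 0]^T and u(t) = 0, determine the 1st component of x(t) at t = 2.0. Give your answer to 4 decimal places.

-0.1098

det(sI - A) = s^2 - (tr A)s + det A, with tr A = 1 + (-8) = -7 and det A = 1·(-8) - 3·(-6) = -8 - (-18) = 10.
So p(s) = det(sI - A) = s^2 + 7s + 10.
Factor s^2 + 7s + 10: two numbers with sum -7 and product 10 are -2 and -5, so s^2 + 7s + 10 = (s + 2)(s + 5).
Hence p(s) = (s + 2) (s + 5), with roots -5, -2.
The eigenvalues -5, -2 are distinct and real, so A is diagonalisable and x(t) = e^{At} x(0) = V diag(e^{λ_i t}) V^{-1} x(0), where the columns of V are the eigenvectors.
λ = -5: A - (-5)I = [[6, 3], [-6, -3]]. Row 1 gives 6·v1 + 3·v2 = 0, so take v_1 = [-1, 2]^T.
λ = -2: A - (-2)I = [[3, 3], [-6, -6]]. Row 1 gives 3·v1 + 3·v2 = 0, so take v_2 = [-1, 1]^T.
V = [v_1 v_2] = [[-1, -1], [2, 1]] has det V = 1, so V^{-1} = adj(V)/det V = [[1, 1], [-2, -1]].
Modal coordinates z(0) = V^{-1} x(0): 1·(-3) + 1·0 = -3; (-2)·(-3) + (-1)·0 = 6; so z(0) = [-3, 6]^T.
x_1(t) = Σ_i (v_i)_1 · z_i(0) · e^{λ_i t} (row 1 of V times the modal terms).
x_1(2.0) = (-1)·(-3)·e^{-5·2.0} + (-1)·6·e^{-2·2.0} = 3·0.000045 + (-6)·0.018316 = -0.1098.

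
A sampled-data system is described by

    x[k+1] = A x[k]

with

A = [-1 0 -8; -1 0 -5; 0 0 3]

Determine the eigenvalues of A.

det(zI - A) = z^3 - (tr A)z^2 + (M11 + M22 + M33)z - det A, where Mii is the 2×2 principal minor of A obtained by deleting row i and column i.
tr A = (-1) + 0 + 3 = 2; M11 = 0·3 - (-5)·0 = 0 - 0 = 0; M22 = (-1)·3 - (-8)·0 = -3 - 0 = -3; M33 = (-1)·0 - 0·(-1) = 0 - 0 = 0; sum of minors = -3.
det A = (-1)·(0·3 - (-5)·0) - 0·((-1)·3 - (-5)·0) + (-8)·((-1)·0 - 0·0) = (-1)·0 - 0·(-3) + (-8)·0 = 0.
So p(z) = det(zI - A) = z^3 - 2z^2 - 3z.
The constant term is 0, so p(z) = z(z^2 - 2z - 3).
Factor z^2 - 2z - 3: two numbers with sum 2 and product -3 are 3 and -1, so z^2 - 2z - 3 = (z - 3)(z + 1).
Hence p(z) = z (z - 3) (z + 1), with roots -1, 0, 3.

-1, 0, 3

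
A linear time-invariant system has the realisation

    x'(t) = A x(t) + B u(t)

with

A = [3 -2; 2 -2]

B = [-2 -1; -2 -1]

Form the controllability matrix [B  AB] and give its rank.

AB = [[-2, -1], [0, 0]]
Controllability matrix C = [B  AB] = [[-2, -1, -2, -1], [-2, -1, 0, 0]]
Take the 2×2 submatrix of C formed by columns 1, 3: [[-2, -2], [-2, 0]]. Its determinant is (-2)·0 - (-2)·(-2) = 0 - 4 = -4 ≠ 0.
So rank(C) ≥ 2; since C has 2 rows, rank(C) = 2.
rank(C) = 2 = n, so the pair (A, B) is completely controllable.

2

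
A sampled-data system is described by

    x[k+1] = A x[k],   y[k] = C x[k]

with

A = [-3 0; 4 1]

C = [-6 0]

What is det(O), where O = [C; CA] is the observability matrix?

0

CA = [[18, 0]]
Observability matrix O = [C; CA] = [[-6, 0], [18, 0]]
det(O) = (-6)·0 - 0·18 = 0 - 0 = 0
Since det(O) = 0, rank(O) < 2 and the system is not completely observable.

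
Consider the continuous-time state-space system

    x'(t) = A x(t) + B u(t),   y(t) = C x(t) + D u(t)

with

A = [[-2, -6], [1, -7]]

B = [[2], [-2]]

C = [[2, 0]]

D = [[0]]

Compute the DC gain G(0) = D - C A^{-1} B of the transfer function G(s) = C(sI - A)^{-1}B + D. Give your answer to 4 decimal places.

2.6000

G(0) = C(-A)^{-1}B + D = -C A^{-1} B + D.
det A = 20, so A^{-1} = (1/20)·adj(A) = [[-7/20, 3/10], [-1/20, -1/10]]
A^{-1} B = [-13/10, 1/10]^T
C A^{-1} B = -13/5
G(0) = D - C A^{-1} B = 0 - (-13/5) = 13/5 ≈ 2.6000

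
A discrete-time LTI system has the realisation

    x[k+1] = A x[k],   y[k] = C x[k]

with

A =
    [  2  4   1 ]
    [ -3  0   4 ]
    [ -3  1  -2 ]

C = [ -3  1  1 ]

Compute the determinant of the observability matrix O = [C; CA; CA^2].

CA = [[-12, -11, -1]]
CA^2 = [[12, -49, -54]]
Observability matrix O = [C; CA; CA^2] = [[-3, 1, 1], [-12, -11, -1], [12, -49, -54]]
Expanding along the first row, det(O) = (-3)·((-11)·(-54) - (-1)·(-49)) - 1·((-12)·(-54) - (-1)·12) + 1·((-12)·(-49) - (-11)·12) = (-3)·545 - 1·660 + 1·720 = -1575
Since det(O) ≠ 0, rank(O) = 3 and the system is completely observable.

-1575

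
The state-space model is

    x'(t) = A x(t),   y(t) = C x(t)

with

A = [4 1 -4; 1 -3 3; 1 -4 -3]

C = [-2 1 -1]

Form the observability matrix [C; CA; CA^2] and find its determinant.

CA = [[-8, -1, 14]]
CA^2 = [[-19, -61, -13]]
Observability matrix O = [C; CA; CA^2] = [[-2, 1, -1], [-8, -1, 14], [-19, -61, -13]]
Expanding along the first row, det(O) = (-2)·((-1)·(-13) - 14·(-61)) - 1·((-8)·(-13) - 14·(-19)) + (-1)·((-8)·(-61) - (-1)·(-19)) = (-2)·867 - 1·370 + (-1)·469 = -2573
Since det(O) ≠ 0, rank(O) = 3 and the system is completely observable.

-2573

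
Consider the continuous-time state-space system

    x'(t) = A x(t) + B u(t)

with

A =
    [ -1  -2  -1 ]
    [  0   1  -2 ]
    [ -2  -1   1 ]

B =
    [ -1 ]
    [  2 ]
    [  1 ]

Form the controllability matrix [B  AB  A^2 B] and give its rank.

3

AB = [[-4], [0], [1]]
A^2B = [[3], [-2], [9]]
Controllability matrix C = [B  AB  A^2B] = [[-1, -4, 3], [2, 0, -2], [1, 1, 9]]
det(C) = (-1)·(0·9 - (-2)·1) - (-4)·(2·9 - (-2)·1) + 3·(2·1 - 0·1) = (-1)·2 - (-4)·20 + 3·2 = 84 ≠ 0, so rank(C) = 3.
rank(C) = 3 = n, so the pair (A, B) is completely controllable.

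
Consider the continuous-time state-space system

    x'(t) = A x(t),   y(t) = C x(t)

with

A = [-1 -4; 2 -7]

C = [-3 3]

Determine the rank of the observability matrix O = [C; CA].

1

CA = [[9, -9]]
Observability matrix O = [C; CA] = [[-3, 3], [9, -9]]
Every row of O is a scalar multiple of row 1 = [-3, 3] (multipliers 1, -3), so the rows span a one-dimensional space.
O ≠ 0, hence rank(O) = 1.
rank(O) = 1 < n = 2, so the pair (A, C) is not completely observable.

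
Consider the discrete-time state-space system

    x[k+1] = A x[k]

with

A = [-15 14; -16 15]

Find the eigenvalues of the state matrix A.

-1, 1

det(zI - A) = z^2 - (tr A)z + det A, with tr A = (-15) + 15 = 0 and det A = (-15)·15 - 14·(-16) = -225 - (-224) = -1.
So p(z) = det(zI - A) = z^2 - 1.
Factor z^2 - 1: two numbers with sum 0 and product -1 are 1 and -1, so z^2 - 1 = (z - 1)(z + 1).
Hence p(z) = (z - 1) (z + 1), with roots -1, 1.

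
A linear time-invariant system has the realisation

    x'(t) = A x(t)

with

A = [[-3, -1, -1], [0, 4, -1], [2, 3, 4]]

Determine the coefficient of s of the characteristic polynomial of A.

-3

Expand det(sI - A) for the 3×3 matrix.
p(s) = s^3 - 5s^2 - 3s + 47.
(Check: constant term = det(-A) = (-1)^3 det A = 47; coefficient of s^2 = -tr A = -5.)
The coefficient of s is -3.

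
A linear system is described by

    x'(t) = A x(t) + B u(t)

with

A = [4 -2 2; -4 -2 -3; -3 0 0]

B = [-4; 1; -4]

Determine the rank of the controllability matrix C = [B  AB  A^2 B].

3

AB = [[-26], [26], [12]]
A^2B = [[-132], [16], [78]]
Controllability matrix C = [B  AB  A^2B] = [[-4, -26, -132], [1, 26, 16], [-4, 12, 78]]
det(C) = (-4)·(26·78 - 16·12) - (-26)·(1·78 - 16·(-4)) + (-132)·(1·12 - 26·(-4)) = (-4)·1836 - (-26)·142 + (-132)·116 = -18964 ≠ 0, so rank(C) = 3.
rank(C) = 3 = n, so the pair (A, B) is completely controllable.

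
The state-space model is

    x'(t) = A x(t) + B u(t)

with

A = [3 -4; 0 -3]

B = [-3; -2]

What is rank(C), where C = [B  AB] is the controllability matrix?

2

AB = [[-1], [6]]
Controllability matrix C = [B  AB] = [[-3, -1], [-2, 6]]
det(C) = (-3)·6 - (-1)·(-2) = -18 - 2 = -20 ≠ 0, so rank(C) = 2.
rank(C) = 2 = n, so the pair (A, B) is completely controllable.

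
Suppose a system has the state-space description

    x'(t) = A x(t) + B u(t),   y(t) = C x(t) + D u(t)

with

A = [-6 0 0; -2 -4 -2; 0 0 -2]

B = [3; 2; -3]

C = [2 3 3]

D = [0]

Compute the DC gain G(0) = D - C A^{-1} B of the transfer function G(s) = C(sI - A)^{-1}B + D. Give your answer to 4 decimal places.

G(0) = C(-A)^{-1}B + D = -C A^{-1} B + D.
det A = -48, so A^{-1} = (1/-48)·adj(A) = [[-1/6, 0, 0], [1/12, -1/4, 1/4], [0, 0, -1/2]]
A^{-1} B = [-1/2, -1, 3/2]^T
C A^{-1} B = 1/2
G(0) = D - C A^{-1} B = 0 - (1/2) = -1/2 ≈ -0.5000

-0.5000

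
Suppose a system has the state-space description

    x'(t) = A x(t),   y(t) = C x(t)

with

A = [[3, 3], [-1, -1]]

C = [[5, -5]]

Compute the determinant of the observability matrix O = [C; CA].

CA = [[20, 20]]
Observability matrix O = [C; CA] = [[5, -5], [20, 20]]
det(O) = 5·20 - (-5)·20 = 100 - (-100) = 200
Since det(O) ≠ 0, rank(O) = 2 and the system is completely observable.

200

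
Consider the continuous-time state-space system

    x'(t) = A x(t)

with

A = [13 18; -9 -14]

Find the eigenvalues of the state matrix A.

-5, 4

det(sI - A) = s^2 - (tr A)s + det A, with tr A = 13 + (-14) = -1 and det A = 13·(-14) - 18·(-9) = -182 - (-162) = -20.
So p(s) = det(sI - A) = s^2 + s - 20.
Factor s^2 + s - 20: two numbers with sum -1 and product -20 are 4 and -5, so s^2 + s - 20 = (s - 4)(s + 5).
Hence p(s) = (s - 4) (s + 5), with roots -5, 4.
At least one eigenvalue has non-negative real part, so the system is not asymptotically stable.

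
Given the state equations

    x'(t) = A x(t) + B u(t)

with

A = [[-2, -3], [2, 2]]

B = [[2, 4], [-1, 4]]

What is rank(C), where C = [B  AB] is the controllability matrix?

AB = [[-1, -20], [2, 16]]
Controllability matrix C = [B  AB] = [[2, 4, -1, -20], [-1, 4, 2, 16]]
Take the 2×2 submatrix of C formed by columns 1, 2: [[2, 4], [-1, 4]]. Its determinant is 2·4 - 4·(-1) = 8 - (-4) = 12 ≠ 0.
So rank(C) ≥ 2; since C has 2 rows, rank(C) = 2.
rank(C) = 2 = n, so the pair (A, B) is completely controllable.

2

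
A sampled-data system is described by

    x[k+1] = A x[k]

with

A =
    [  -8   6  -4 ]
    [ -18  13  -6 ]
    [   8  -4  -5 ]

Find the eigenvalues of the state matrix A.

det(zI - A) = z^3 - (tr A)z^2 + (M11 + M22 + M33)z - det A, where Mii is the 2×2 principal minor of A obtained by deleting row i and column i.
tr A = (-8) + 13 + (-5) = 0; M11 = 13·(-5) - (-6)·(-4) = -65 - 24 = -89; M22 = (-8)·(-5) - (-4)·8 = 40 - (-32) = 72; M33 = (-8)·13 - 6·(-18) = -104 - (-108) = 4; sum of minors = -13.
det A = (-8)·(13·(-5) - (-6)·(-4)) - 6·((-18)·(-5) - (-6)·8) + (-4)·((-18)·(-4) - 13·8) = (-8)·(-89) - 6·138 + (-4)·(-32) = 12.
So p(z) = det(zI - A) = z^3 - 13z - 12.
Rational-root test: any integer root divides -12. Testing small divisors, z = -1 works: p(-1) = -1 + 0 + 13 + (-12) = 0, so (z + 1) is a factor.
Dividing, p(z) = (z + 1)(z^2 - z - 12).
Factor z^2 - z - 12: two numbers with sum 1 and product -12 are 4 and -3, so z^2 - z - 12 = (z - 4)(z + 3).
Hence p(z) = (z - 4) (z + 1) (z + 3), with roots -3, -1, 4.

-3, -1, 4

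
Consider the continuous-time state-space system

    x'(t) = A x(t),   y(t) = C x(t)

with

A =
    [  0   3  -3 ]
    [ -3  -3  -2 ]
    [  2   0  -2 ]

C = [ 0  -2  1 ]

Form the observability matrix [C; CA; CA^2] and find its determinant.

-452

CA = [[8, 6, 2]]
CA^2 = [[-14, 6, -40]]
Observability matrix O = [C; CA; CA^2] = [[0, -2, 1], [8, 6, 2], [-14, 6, -40]]
Expanding along the first row, det(O) = 0·(6·(-40) - 2·6) - (-2)·(8·(-40) - 2·(-14)) + 1·(8·6 - 6·(-14)) = 0·(-252) - (-2)·(-292) + 1·132 = -452
Since det(O) ≠ 0, rank(O) = 3 and the system is completely observable.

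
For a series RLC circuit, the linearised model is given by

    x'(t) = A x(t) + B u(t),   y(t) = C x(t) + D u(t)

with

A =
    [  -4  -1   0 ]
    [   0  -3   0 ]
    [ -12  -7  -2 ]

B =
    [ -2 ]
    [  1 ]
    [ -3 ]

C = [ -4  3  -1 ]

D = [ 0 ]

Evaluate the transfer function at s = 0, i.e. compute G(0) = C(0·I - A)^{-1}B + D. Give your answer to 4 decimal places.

G(0) = C(-A)^{-1}B + D = -C A^{-1} B + D.
det A = -24, so A^{-1} = (1/-24)·adj(A) = [[-1/4, 1/12, 0], [0, -1/3, 0], [3/2, 2/3, -1/2]]
A^{-1} B = [7/12, -1/3, -5/6]^T
C A^{-1} B = -5/2
G(0) = D - C A^{-1} B = 0 - (-5/2) = 5/2 ≈ 2.5000

2.5000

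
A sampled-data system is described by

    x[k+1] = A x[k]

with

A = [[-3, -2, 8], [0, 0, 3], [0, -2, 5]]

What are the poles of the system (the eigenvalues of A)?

-3, 2, 3

det(zI - A) = z^3 - (tr A)z^2 + (M11 + M22 + M33)z - det A, where Mii is the 2×2 principal minor of A obtained by deleting row i and column i.
tr A = (-3) + 0 + 5 = 2; M11 = 0·5 - 3·(-2) = 0 - (-6) = 6; M22 = (-3)·5 - 8·0 = -15 - 0 = -15; M33 = (-3)·0 - (-2)·0 = 0 - 0 = 0; sum of minors = -9.
det A = (-3)·(0·5 - 3·(-2)) - (-2)·(0·5 - 3·0) + 8·(0·(-2) - 0·0) = (-3)·6 - (-2)·0 + 8·0 = -18.
So p(z) = det(zI - A) = z^3 - 2z^2 - 9z + 18.
Rational-root test: any integer root divides 18. Testing small divisors, z = 2 works: p(2) = 8 + (-8) + (-18) + 18 = 0, so (z - 2) is a factor.
Dividing, p(z) = (z - 2)(z^2 - 9).
Factor z^2 - 9: two numbers with sum 0 and product -9 are 3 and -3, so z^2 - 9 = (z - 3)(z + 3).
Hence p(z) = (z - 3) (z - 2) (z + 3), with roots -3, 2, 3.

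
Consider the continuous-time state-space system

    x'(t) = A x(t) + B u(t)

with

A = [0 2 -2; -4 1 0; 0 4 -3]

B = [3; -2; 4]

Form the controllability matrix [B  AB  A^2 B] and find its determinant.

AB = [[-12], [-14], [-20]]
A^2B = [[12], [34], [4]]
Controllability matrix C = [B  AB  A^2B] = [[3, -12, 12], [-2, -14, 34], [4, -20, 4]]
Expanding along the first row, det(C) = 3·((-14)·4 - 34·(-20)) - (-12)·((-2)·4 - 34·4) + 12·((-2)·(-20) - (-14)·4) = 3·624 - (-12)·(-144) + 12·96 = 1296
Since det(C) ≠ 0, rank(C) = 3 and the system is completely controllable.

1296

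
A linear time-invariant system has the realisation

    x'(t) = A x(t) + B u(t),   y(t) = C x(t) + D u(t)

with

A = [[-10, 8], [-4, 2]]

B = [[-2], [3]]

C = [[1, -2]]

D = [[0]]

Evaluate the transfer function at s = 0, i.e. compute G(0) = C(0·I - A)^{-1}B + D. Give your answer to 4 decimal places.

G(0) = C(-A)^{-1}B + D = -C A^{-1} B + D.
det A = 12, so A^{-1} = (1/12)·adj(A) = [[1/6, -2/3], [1/3, -5/6]]
A^{-1} B = [-7/3, -19/6]^T
C A^{-1} B = 4
G(0) = D - C A^{-1} B = 0 - (4) = -4

-4.0000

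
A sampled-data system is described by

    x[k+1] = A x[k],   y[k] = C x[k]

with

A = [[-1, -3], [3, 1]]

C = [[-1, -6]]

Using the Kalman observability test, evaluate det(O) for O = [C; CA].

CA = [[-17, -3]]
Observability matrix O = [C; CA] = [[-1, -6], [-17, -3]]
det(O) = (-1)·(-3) - (-6)·(-17) = 3 - 102 = -99
Since det(O) ≠ 0, rank(O) = 2 and the system is completely observable.

-99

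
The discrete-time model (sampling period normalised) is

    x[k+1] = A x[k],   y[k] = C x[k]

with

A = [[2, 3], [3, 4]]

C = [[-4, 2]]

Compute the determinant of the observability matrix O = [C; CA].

CA = [[-2, -4]]
Observability matrix O = [C; CA] = [[-4, 2], [-2, -4]]
det(O) = (-4)·(-4) - 2·(-2) = 16 - (-4) = 20
Since det(O) ≠ 0, rank(O) = 2 and the system is completely observable.

20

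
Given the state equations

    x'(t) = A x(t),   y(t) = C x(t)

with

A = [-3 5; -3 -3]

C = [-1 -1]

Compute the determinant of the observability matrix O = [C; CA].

8

CA = [[6, -2]]
Observability matrix O = [C; CA] = [[-1, -1], [6, -2]]
det(O) = (-1)·(-2) - (-1)·6 = 2 - (-6) = 8
Since det(O) ≠ 0, rank(O) = 2 and the system is completely observable.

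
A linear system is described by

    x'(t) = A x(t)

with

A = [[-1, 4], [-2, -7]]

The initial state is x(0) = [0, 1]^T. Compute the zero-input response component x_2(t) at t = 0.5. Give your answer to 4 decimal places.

-0.0590

det(sI - A) = s^2 - (tr A)s + det A, with tr A = (-1) + (-7) = -8 and det A = (-1)·(-7) - 4·(-2) = 7 - (-8) = 15.
So p(s) = det(sI - A) = s^2 + 8s + 15.
Factor s^2 + 8s + 15: two numbers with sum -8 and product 15 are -3 and -5, so s^2 + 8s + 15 = (s + 3)(s + 5).
Hence p(s) = (s + 3) (s + 5), with roots -5, -3.
The eigenvalues -5, -3 are distinct and real, so A is diagonalisable and x(t) = e^{At} x(0) = V diag(e^{λ_i t}) V^{-1} x(0), where the columns of V are the eigenvectors.
λ = -5: A - (-5)I = [[4, 4], [-2, -2]]. Row 1 gives 4·v1 + 4·v2 = 0, so take v_1 = [-1, 1]^T.
λ = -3: A - (-3)I = [[2, 4], [-2, -4]]. Row 1 gives 2·v1 + 4·v2 = 0, so take v_2 = [2, -1]^T.
V = [v_1 v_2] = [[-1, 2], [1, -1]] has det V = -1, so V^{-1} = adj(V)/det V = [[1, 2], [1, 1]].
Modal coordinates z(0) = V^{-1} x(0): 1·0 + 2·1 = 2; 1·0 + 1·1 = 1; so z(0) = [2, 1]^T.
x_2(t) = Σ_i (v_i)_2 · z_i(0) · e^{λ_i t} (row 2 of V times the modal terms).
x_2(0.5) = 1·2·e^{-5·0.5} + (-1)·1·e^{-3·0.5} = 2·0.082085 + (-1)·0.223130 = -0.0590.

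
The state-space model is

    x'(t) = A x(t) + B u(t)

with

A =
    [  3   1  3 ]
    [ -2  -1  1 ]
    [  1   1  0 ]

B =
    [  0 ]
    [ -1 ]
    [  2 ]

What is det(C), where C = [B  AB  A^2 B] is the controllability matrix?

AB = [[5], [3], [-1]]
A^2B = [[15], [-14], [8]]
Controllability matrix C = [B  AB  A^2B] = [[0, 5, 15], [-1, 3, -14], [2, -1, 8]]
Expanding along the first row, det(C) = 0·(3·8 - (-14)·(-1)) - 5·((-1)·8 - (-14)·2) + 15·((-1)·(-1) - 3·2) = 0·10 - 5·20 + 15·(-5) = -175
Since det(C) ≠ 0, rank(C) = 3 and the system is completely controllable.

-175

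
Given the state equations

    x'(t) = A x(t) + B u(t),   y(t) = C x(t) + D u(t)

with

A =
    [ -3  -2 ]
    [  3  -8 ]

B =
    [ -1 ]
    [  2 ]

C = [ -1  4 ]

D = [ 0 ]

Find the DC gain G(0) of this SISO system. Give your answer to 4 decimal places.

G(0) = C(-A)^{-1}B + D = -C A^{-1} B + D.
det A = 30, so A^{-1} = (1/30)·adj(A) = [[-4/15, 1/15], [-1/10, -1/10]]
A^{-1} B = [2/5, -1/10]^T
C A^{-1} B = -4/5
G(0) = D - C A^{-1} B = 0 - (-4/5) = 4/5 ≈ 0.8000

0.8000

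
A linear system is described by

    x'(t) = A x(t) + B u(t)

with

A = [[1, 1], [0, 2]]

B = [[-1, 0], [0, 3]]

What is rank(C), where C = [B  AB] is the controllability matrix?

2

AB = [[-1, 3], [0, 6]]
Controllability matrix C = [B  AB] = [[-1, 0, -1, 3], [0, 3, 0, 6]]
Take the 2×2 submatrix of C formed by columns 1, 2: [[-1, 0], [0, 3]]. Its determinant is (-1)·3 - 0·0 = -3 - 0 = -3 ≠ 0.
So rank(C) ≥ 2; since C has 2 rows, rank(C) = 2.
rank(C) = 2 = n, so the pair (A, B) is completely controllable.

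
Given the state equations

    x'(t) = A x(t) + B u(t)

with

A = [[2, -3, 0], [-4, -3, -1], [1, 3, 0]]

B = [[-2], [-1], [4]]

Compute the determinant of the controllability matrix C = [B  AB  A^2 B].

397

AB = [[-1], [7], [-5]]
A^2B = [[-23], [-12], [20]]
Controllability matrix C = [B  AB  A^2B] = [[-2, -1, -23], [-1, 7, -12], [4, -5, 20]]
Expanding along the first row, det(C) = (-2)·(7·20 - (-12)·(-5)) - (-1)·((-1)·20 - (-12)·4) + (-23)·((-1)·(-5) - 7·4) = (-2)·80 - (-1)·28 + (-23)·(-23) = 397
Since det(C) ≠ 0, rank(C) = 3 and the system is completely controllable.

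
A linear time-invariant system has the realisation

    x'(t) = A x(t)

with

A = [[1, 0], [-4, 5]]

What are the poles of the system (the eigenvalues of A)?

1, 5

det(sI - A) = s^2 - (tr A)s + det A, with tr A = 1 + 5 = 6 and det A = 1·5 - 0·(-4) = 5 - 0 = 5.
So p(s) = det(sI - A) = s^2 - 6s + 5.
Factor s^2 - 6s + 5: two numbers with sum 6 and product 5 are 5 and 1, so s^2 - 6s + 5 = (s - 5)(s - 1).
Hence p(s) = (s - 5) (s - 1), with roots 1, 5.
At least one eigenvalue has non-negative real part, so the system is not asymptotically stable.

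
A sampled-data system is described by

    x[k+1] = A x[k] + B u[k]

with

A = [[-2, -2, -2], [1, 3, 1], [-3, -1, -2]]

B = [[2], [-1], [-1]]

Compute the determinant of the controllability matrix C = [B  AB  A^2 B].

AB = [[0], [-2], [-3]]
A^2B = [[10], [-9], [8]]
Controllability matrix C = [B  AB  A^2B] = [[2, 0, 10], [-1, -2, -9], [-1, -3, 8]]
Expanding along the first row, det(C) = 2·((-2)·8 - (-9)·(-3)) - 0·((-1)·8 - (-9)·(-1)) + 10·((-1)·(-3) - (-2)·(-1)) = 2·(-43) - 0·(-17) + 10·1 = -76
Since det(C) ≠ 0, rank(C) = 3 and the system is completely controllable.

-76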